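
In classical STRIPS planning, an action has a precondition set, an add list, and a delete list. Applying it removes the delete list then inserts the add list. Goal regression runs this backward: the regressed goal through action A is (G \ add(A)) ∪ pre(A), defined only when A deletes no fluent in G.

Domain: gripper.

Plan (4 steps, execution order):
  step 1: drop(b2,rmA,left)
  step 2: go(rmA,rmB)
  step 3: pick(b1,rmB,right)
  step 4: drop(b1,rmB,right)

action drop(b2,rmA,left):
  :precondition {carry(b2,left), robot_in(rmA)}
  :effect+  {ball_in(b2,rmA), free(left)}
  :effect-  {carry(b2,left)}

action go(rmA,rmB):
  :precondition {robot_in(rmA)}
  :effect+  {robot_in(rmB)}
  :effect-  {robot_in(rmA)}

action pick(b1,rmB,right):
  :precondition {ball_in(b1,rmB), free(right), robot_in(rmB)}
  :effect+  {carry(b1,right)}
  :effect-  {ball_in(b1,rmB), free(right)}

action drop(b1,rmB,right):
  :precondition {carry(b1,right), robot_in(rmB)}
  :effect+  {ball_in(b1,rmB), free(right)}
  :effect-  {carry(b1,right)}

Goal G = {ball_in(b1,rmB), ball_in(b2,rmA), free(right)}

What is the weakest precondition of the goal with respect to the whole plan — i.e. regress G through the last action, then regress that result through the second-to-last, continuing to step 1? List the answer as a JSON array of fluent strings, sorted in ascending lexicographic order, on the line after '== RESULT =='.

Work backward from the goal:
  through step 4 (drop(b1,rmB,right)): drop {ball_in(b1,rmB), free(right)}, keep {ball_in(b2,rmA)}, require {carry(b1,right), robot_in(rmB)}
    → {ball_in(b2,rmA), carry(b1,right), robot_in(rmB)}
  through step 3 (pick(b1,rmB,right)): drop {carry(b1,right)}, keep {ball_in(b2,rmA), robot_in(rmB)}, require {ball_in(b1,rmB), free(right), robot_in(rmB)}
    → {ball_in(b1,rmB), ball_in(b2,rmA), free(right), robot_in(rmB)}
  through step 2 (go(rmA,rmB)): drop {robot_in(rmB)}, keep {ball_in(b1,rmB), ball_in(b2,rmA), free(right)}, require {robot_in(rmA)}
    → {ball_in(b1,rmB), ball_in(b2,rmA), free(right), robot_in(rmA)}
  through step 1 (drop(b2,rmA,left)): drop {ball_in(b2,rmA)}, keep {ball_in(b1,rmB), free(right), robot_in(rmA)}, require {carry(b2,left), robot_in(rmA)}
    → {ball_in(b1,rmB), carry(b2,left), free(right), robot_in(rmA)}

== RESULT ==
["ball_in(b1,rmB)", "carry(b2,left)", "free(right)", "robot_in(rmA)"]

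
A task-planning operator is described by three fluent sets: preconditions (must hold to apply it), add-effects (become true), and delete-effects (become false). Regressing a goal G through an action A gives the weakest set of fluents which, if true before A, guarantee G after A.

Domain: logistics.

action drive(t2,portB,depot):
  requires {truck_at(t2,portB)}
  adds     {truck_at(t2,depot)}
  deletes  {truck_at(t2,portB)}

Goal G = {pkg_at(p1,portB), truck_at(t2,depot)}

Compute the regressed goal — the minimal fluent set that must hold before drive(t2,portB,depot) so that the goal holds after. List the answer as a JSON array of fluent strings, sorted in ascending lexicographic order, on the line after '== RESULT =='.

Compute (G \ add) ∪ pre:
  G ∩ del = {}  (empty — regression defined)
  G \ add = {pkg_at(p1,portB), truck_at(t2,depot)} \ {truck_at(t2,depot)} = {pkg_at(p1,portB)}
  ∪ pre   = {pkg_at(p1,portB)} ∪ {truck_at(t2,portB)}
          = {pkg_at(p1,portB), truck_at(t2,portB)}

== RESULT ==
["pkg_at(p1,portB)", "truck_at(t2,portB)"]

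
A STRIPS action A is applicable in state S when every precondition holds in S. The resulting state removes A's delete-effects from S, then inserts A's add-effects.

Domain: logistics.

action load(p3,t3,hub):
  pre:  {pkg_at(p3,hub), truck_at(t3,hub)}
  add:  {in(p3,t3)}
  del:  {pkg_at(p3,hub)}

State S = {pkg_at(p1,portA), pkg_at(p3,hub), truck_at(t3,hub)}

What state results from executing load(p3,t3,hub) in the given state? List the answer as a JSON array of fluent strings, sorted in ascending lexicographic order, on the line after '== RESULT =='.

Progress:
  pre ⊆ S: {pkg_at(p3,hub), truck_at(t3,hub)} ⊆ S  — applicable
  S \ del = {pkg_at(p1,portA), truck_at(t3,hub)}
  ∪ add   = {in(p3,t3), pkg_at(p1,portA), truck_at(t3,hub)}

== RESULT ==
["in(p3,t3)", "pkg_at(p1,portA)", "truck_at(t3,hub)"]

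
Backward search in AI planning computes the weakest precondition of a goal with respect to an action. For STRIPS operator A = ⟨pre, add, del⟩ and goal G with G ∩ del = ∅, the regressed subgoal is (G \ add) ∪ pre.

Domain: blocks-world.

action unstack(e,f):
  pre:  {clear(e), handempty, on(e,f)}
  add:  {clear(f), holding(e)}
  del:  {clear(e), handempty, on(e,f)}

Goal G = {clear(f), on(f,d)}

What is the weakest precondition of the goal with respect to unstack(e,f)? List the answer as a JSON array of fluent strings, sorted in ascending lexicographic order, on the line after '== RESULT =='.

Compute (G \ add) ∪ pre:
  G ∩ del = {}  (empty — regression defined)
  G \ add = {clear(f), on(f,d)} \ {clear(f), holding(e)} = {on(f,d)}
  ∪ pre   = {on(f,d)} ∪ {clear(e), handempty, on(e,f)}
          = {clear(e), handempty, on(e,f), on(f,d)}

== RESULT ==
["clear(e)", "handempty", "on(e,f)", "on(f,d)"]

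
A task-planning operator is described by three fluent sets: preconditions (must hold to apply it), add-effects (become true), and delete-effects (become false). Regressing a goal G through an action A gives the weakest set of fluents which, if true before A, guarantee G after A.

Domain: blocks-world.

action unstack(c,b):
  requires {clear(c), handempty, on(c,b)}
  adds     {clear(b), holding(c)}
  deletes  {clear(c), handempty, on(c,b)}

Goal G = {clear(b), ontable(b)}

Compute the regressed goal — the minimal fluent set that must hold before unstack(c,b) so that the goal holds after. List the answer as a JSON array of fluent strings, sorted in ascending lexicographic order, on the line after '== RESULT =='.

Regress:
  G ∩ del = {}  (empty — regression defined)
  G \ add = {clear(b), ontable(b)} \ {clear(b), holding(c)} = {ontable(b)}
  ∪ pre   = {ontable(b)} ∪ {clear(c), handempty, on(c,b)}
          = {clear(c), handempty, on(c,b), ontable(b)}

== RESULT ==
["clear(c)", "handempty", "on(c,b)", "ontable(b)"]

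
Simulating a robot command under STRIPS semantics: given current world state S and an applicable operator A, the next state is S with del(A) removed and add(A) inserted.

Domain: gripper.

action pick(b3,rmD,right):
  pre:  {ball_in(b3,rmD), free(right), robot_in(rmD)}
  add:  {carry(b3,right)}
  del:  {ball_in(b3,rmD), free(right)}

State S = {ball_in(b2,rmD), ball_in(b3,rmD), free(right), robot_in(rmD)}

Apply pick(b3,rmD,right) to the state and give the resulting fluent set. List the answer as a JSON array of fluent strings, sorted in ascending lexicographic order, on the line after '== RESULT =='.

Progress:
  pre ⊆ S: {ball_in(b3,rmD), free(right), robot_in(rmD)} ⊆ S  — applicable
  S \ del = {ball_in(b2,rmD), robot_in(rmD)}
  ∪ add   = {ball_in(b2,rmD), carry(b3,right), robot_in(rmD)}

== RESULT ==
["ball_in(b2,rmD)", "carry(b3,right)", "robot_in(rmD)"]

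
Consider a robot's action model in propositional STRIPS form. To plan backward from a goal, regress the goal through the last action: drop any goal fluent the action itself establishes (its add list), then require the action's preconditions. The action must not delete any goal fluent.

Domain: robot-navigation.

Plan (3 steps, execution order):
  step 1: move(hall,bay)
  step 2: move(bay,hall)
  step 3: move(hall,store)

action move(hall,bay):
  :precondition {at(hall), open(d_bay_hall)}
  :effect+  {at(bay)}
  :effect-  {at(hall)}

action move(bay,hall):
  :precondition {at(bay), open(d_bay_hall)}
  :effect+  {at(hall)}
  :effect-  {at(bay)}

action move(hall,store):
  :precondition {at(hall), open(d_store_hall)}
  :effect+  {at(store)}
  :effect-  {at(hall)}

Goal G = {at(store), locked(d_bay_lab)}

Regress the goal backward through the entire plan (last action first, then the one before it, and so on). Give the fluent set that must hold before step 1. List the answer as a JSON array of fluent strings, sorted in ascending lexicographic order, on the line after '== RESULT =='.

Regress step by step:
  through step 3 (move(hall,store)): drop {at(store)}, keep {locked(d_bay_lab)}, require {at(hall), open(d_store_hall)}
    → {at(hall), locked(d_bay_lab), open(d_store_hall)}
  through step 2 (move(bay,hall)): drop {at(hall)}, keep {locked(d_bay_lab), open(d_store_hall)}, require {at(bay), open(d_bay_hall)}
    → {at(bay), locked(d_bay_lab), open(d_bay_hall), open(d_store_hall)}
  through step 1 (move(hall,bay)): drop {at(bay)}, keep {locked(d_bay_lab), open(d_bay_hall), open(d_store_hall)}, require {at(hall), open(d_bay_hall)}
    → {at(hall), locked(d_bay_lab), open(d_bay_hall), open(d_store_hall)}

== RESULT ==
["at(hall)", "locked(d_bay_lab)", "open(d_bay_hall)", "open(d_store_hall)"]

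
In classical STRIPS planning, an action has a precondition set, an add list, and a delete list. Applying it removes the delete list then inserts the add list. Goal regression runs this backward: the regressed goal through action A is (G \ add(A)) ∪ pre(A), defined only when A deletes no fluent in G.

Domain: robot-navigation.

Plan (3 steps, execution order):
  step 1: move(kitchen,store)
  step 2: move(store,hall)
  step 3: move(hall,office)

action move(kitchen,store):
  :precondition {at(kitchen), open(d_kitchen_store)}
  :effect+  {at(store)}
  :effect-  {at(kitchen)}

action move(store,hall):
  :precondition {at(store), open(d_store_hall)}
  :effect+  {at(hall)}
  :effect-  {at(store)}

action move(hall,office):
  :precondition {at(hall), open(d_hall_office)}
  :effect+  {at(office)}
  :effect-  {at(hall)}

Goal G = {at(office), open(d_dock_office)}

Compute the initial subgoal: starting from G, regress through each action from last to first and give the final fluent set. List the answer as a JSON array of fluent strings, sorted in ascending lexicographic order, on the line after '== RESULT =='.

Regress step by step:
  through step 3 (move(hall,office)): drop {at(office)}, keep {open(d_dock_office)}, require {at(hall), open(d_hall_office)}
    → {at(hall), open(d_dock_office), open(d_hall_office)}
  through step 2 (move(store,hall)): drop {at(hall)}, keep {open(d_dock_office), open(d_hall_office)}, require {at(store), open(d_store_hall)}
    → {at(store), open(d_dock_office), open(d_hall_office), open(d_store_hall)}
  through step 1 (move(kitchen,store)): drop {at(store)}, keep {open(d_dock_office), open(d_hall_office), open(d_store_hall)}, require {at(kitchen), open(d_kitchen_store)}
    → {at(kitchen), open(d_dock_office), open(d_hall_office), open(d_kitchen_store), open(d_store_hall)}

== RESULT ==
["at(kitchen)", "open(d_dock_office)", "open(d_hall_office)", "open(d_kitchen_store)", "open(d_store_hall)"]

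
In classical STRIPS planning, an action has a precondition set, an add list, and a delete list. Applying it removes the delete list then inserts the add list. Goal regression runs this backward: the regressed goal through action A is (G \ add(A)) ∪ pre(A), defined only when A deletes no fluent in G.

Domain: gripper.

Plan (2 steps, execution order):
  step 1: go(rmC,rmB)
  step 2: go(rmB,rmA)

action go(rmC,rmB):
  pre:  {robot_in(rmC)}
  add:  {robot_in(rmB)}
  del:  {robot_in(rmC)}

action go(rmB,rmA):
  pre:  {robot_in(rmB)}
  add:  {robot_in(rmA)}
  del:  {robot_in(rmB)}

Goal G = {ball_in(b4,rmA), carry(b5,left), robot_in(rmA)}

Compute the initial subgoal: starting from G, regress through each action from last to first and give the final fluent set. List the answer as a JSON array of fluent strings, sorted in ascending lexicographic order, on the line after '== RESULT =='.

Regress step by step:
  through step 2 (go(rmB,rmA)): drop {robot_in(rmA)}, keep {ball_in(b4,rmA), carry(b5,left)}, require {robot_in(rmB)}
    → {ball_in(b4,rmA), carry(b5,left), robot_in(rmB)}
  through step 1 (go(rmC,rmB)): drop {robot_in(rmB)}, keep {ball_in(b4,rmA), carry(b5,left)}, require {robot_in(rmC)}
    → {ball_in(b4,rmA), carry(b5,left), robot_in(rmC)}

== RESULT ==
["ball_in(b4,rmA)", "carry(b5,left)", "robot_in(rmC)"]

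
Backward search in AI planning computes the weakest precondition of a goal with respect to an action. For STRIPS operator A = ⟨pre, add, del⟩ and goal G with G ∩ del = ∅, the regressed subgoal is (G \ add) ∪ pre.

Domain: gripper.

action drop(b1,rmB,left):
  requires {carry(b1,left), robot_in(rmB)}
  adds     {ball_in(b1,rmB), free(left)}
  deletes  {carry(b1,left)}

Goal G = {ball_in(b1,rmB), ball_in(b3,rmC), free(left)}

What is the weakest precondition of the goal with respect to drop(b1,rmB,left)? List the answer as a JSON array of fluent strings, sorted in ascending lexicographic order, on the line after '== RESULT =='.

Regress:
  G ∩ del = {}  (empty — regression defined)
  G \ add = {ball_in(b1,rmB), ball_in(b3,rmC), free(left)} \ {ball_in(b1,rmB), free(left)} = {ball_in(b3,rmC)}
  ∪ pre   = {ball_in(b3,rmC)} ∪ {carry(b1,left), robot_in(rmB)}
          = {ball_in(b3,rmC), carry(b1,left), robot_in(rmB)}

== RESULT ==
["ball_in(b3,rmC)", "carry(b1,left)", "robot_in(rmB)"]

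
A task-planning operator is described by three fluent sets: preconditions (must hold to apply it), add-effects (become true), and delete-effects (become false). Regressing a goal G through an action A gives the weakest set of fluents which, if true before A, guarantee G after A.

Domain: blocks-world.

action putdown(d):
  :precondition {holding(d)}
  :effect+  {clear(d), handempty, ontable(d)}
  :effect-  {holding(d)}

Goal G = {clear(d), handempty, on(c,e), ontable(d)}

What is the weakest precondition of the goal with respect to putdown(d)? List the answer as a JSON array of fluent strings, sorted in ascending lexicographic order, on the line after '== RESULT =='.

Compute (G \ add) ∪ pre:
  G ∩ del = {}  (empty — regression defined)
  G \ add = {clear(d), handempty, on(c,e), ontable(d)} \ {clear(d), handempty, ontable(d)} = {on(c,e)}
  ∪ pre   = {on(c,e)} ∪ {holding(d)}
          = {holding(d), on(c,e)}

== RESULT ==
["holding(d)", "on(c,e)"]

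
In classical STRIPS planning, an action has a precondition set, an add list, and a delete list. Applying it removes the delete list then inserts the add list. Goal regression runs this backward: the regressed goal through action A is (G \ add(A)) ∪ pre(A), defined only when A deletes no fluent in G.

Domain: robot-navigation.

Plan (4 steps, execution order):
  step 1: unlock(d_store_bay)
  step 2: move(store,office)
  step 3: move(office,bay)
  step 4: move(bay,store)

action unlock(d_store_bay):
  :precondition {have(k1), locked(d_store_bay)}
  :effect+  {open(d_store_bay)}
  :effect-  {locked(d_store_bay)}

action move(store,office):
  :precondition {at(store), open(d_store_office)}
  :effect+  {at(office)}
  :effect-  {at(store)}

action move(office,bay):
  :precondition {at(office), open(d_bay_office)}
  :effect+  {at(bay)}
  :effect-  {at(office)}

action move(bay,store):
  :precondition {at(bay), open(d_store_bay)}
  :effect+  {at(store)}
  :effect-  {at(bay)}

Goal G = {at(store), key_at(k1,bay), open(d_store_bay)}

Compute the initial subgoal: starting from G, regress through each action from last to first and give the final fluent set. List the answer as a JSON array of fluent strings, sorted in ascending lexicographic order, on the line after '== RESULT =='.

Regress step by step:
  through step 4 (move(bay,store)): drop {at(store)}, keep {key_at(k1,bay), open(d_store_bay)}, require {at(bay), open(d_store_bay)}
    → {at(bay), key_at(k1,bay), open(d_store_bay)}
  through step 3 (move(office,bay)): drop {at(bay)}, keep {key_at(k1,bay), open(d_store_bay)}, require {at(office), open(d_bay_office)}
    → {at(office), key_at(k1,bay), open(d_bay_office), open(d_store_bay)}
  through step 2 (move(store,office)): drop {at(office)}, keep {key_at(k1,bay), open(d_bay_office), open(d_store_bay)}, require {at(store), open(d_store_office)}
    → {at(store), key_at(k1,bay), open(d_bay_office), open(d_store_bay), open(d_store_office)}
  through step 1 (unlock(d_store_bay)): drop {open(d_store_bay)}, keep {at(store), key_at(k1,bay), open(d_bay_office), open(d_store_office)}, require {have(k1), locked(d_store_bay)}
    → {at(store), have(k1), key_at(k1,bay), locked(d_store_bay), open(d_bay_office), open(d_store_office)}

== RESULT ==
["at(store)", "have(k1)", "key_at(k1,bay)", "locked(d_store_bay)", "open(d_bay_office)", "open(d_store_office)"]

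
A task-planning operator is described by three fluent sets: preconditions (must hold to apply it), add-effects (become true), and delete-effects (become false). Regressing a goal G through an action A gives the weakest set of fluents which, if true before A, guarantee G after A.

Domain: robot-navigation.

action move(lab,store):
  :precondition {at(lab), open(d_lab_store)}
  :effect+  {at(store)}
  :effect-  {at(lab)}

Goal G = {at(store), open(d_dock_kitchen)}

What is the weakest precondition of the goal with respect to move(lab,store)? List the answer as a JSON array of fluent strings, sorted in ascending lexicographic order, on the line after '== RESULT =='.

Regress:
  G ∩ del = {}  (empty — regression defined)
  G \ add = {at(store), open(d_dock_kitchen)} \ {at(store)} = {open(d_dock_kitchen)}
  ∪ pre   = {open(d_dock_kitchen)} ∪ {at(lab), open(d_lab_store)}
          = {at(lab), open(d_dock_kitchen), open(d_lab_store)}

== RESULT ==
["at(lab)", "open(d_dock_kitchen)", "open(d_lab_store)"]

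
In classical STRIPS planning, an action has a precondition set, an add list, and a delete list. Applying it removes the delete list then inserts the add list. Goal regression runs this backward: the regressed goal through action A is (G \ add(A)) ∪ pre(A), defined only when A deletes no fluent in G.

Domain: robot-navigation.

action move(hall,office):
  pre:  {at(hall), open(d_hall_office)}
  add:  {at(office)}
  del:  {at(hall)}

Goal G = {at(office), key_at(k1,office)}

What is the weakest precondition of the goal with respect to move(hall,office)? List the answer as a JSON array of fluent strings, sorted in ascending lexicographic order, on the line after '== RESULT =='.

Compute (G \ add) ∪ pre:
  G ∩ del = {}  (empty — regression defined)
  G \ add = {at(office), key_at(k1,office)} \ {at(office)} = {key_at(k1,office)}
  ∪ pre   = {key_at(k1,office)} ∪ {at(hall), open(d_hall_office)}
          = {at(hall), key_at(k1,office), open(d_hall_office)}

== RESULT ==
["at(hall)", "key_at(k1,office)", "open(d_hall_office)"]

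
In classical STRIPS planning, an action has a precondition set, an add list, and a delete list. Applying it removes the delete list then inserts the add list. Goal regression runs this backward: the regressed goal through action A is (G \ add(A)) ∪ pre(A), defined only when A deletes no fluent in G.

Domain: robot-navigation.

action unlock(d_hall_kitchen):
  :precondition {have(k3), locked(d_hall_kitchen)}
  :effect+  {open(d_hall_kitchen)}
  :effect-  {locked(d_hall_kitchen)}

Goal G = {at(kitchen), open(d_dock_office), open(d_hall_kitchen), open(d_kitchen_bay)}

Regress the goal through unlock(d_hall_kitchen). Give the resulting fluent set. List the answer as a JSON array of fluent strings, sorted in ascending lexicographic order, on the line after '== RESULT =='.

Regress:
  G ∩ del = {}  (empty — regression defined)
  G \ add = {at(kitchen), open(d_dock_office), open(d_hall_kitchen), open(d_kitchen_bay)} \ {open(d_hall_kitchen)} = {at(kitchen), open(d_dock_office), open(d_kitchen_bay)}
  ∪ pre   = {at(kitchen), open(d_dock_office), open(d_kitchen_bay)} ∪ {have(k3), locked(d_hall_kitchen)}
          = {at(kitchen), have(k3), locked(d_hall_kitchen), open(d_dock_office), open(d_kitchen_bay)}

== RESULT ==
["at(kitchen)", "have(k3)", "locked(d_hall_kitchen)", "open(d_dock_office)", "open(d_kitchen_bay)"]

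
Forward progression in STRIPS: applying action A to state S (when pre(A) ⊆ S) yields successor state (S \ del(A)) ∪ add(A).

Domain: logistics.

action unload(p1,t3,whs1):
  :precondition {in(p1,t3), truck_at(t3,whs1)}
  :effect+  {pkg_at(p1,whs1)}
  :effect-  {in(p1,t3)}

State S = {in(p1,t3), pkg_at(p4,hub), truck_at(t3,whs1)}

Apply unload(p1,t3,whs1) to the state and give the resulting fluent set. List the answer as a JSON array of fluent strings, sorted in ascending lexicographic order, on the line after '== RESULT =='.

Compute (S \ del) ∪ add:
  pre ⊆ S: {in(p1,t3), truck_at(t3,whs1)} ⊆ S  — applicable
  S \ del = {pkg_at(p4,hub), truck_at(t3,whs1)}
  ∪ add   = {pkg_at(p1,whs1), pkg_at(p4,hub), truck_at(t3,whs1)}

== RESULT ==
["pkg_at(p1,whs1)", "pkg_at(p4,hub)", "truck_at(t3,whs1)"]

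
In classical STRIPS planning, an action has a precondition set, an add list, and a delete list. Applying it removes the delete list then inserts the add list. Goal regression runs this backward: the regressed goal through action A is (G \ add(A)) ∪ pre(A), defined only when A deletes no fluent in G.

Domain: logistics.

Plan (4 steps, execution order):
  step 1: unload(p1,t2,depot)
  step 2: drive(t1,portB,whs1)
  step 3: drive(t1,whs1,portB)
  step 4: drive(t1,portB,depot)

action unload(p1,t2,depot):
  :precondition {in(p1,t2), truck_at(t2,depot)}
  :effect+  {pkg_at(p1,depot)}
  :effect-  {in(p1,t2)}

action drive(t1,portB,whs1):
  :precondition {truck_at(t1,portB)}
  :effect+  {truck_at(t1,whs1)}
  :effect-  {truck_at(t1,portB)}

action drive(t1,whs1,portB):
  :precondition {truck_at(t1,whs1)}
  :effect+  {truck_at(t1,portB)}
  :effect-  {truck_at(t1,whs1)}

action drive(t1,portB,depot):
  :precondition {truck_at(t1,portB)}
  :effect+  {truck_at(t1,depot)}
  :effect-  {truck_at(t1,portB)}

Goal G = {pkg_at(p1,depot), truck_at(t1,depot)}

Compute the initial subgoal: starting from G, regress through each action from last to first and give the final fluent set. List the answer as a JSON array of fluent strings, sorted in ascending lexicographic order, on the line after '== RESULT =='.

Regress step by step:
  through step 4 (drive(t1,portB,depot)): drop {truck_at(t1,depot)}, keep {pkg_at(p1,depot)}, require {truck_at(t1,portB)}
    → {pkg_at(p1,depot), truck_at(t1,portB)}
  through step 3 (drive(t1,whs1,portB)): drop {truck_at(t1,portB)}, keep {pkg_at(p1,depot)}, require {truck_at(t1,whs1)}
    → {pkg_at(p1,depot), truck_at(t1,whs1)}
  through step 2 (drive(t1,portB,whs1)): drop {truck_at(t1,whs1)}, keep {pkg_at(p1,depot)}, require {truck_at(t1,portB)}
    → {pkg_at(p1,depot), truck_at(t1,portB)}
  through step 1 (unload(p1,t2,depot)): drop {pkg_at(p1,depot)}, keep {truck_at(t1,portB)}, require {in(p1,t2), truck_at(t2,depot)}
    → {in(p1,t2), truck_at(t1,portB), truck_at(t2,depot)}

== RESULT ==
["in(p1,t2)", "truck_at(t1,portB)", "truck_at(t2,depot)"]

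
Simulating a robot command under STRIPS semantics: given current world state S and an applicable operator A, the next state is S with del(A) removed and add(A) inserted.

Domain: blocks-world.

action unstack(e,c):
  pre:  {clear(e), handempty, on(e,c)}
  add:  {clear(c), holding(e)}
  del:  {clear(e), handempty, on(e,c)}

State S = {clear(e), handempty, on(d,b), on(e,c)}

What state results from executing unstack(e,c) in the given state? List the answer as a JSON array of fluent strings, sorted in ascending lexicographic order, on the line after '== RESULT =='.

Progress:
  pre ⊆ S: {clear(e), handempty, on(e,c)} ⊆ S  — applicable
  S \ del = {on(d,b)}
  ∪ add   = {clear(c), holding(e), on(d,b)}

== RESULT ==
["clear(c)", "holding(e)", "on(d,b)"]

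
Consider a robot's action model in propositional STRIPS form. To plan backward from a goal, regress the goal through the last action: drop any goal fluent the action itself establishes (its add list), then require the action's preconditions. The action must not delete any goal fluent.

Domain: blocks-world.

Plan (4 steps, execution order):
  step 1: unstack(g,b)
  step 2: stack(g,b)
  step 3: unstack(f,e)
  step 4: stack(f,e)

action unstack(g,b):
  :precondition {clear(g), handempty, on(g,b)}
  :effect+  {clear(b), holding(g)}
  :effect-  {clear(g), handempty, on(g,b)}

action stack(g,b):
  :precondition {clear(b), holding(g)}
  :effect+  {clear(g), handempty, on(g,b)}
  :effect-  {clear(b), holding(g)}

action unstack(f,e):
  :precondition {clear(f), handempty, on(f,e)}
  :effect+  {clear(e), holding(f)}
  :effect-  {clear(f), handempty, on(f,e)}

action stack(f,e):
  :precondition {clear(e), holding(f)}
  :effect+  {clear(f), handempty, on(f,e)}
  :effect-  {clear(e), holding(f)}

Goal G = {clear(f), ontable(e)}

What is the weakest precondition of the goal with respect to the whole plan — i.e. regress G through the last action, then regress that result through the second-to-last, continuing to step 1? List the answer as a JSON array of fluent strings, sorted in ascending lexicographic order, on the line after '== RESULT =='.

Regress step by step:
  through step 4 (stack(f,e)): drop {clear(f)}, keep {ontable(e)}, require {clear(e), holding(f)}
    → {clear(e), holding(f), ontable(e)}
  through step 3 (unstack(f,e)): drop {clear(e), holding(f)}, keep {ontable(e)}, require {clear(f), handempty, on(f,e)}
    → {clear(f), handempty, on(f,e), ontable(e)}
  through step 2 (stack(g,b)): drop {handempty}, keep {clear(f), on(f,e), ontable(e)}, require {clear(b), holding(g)}
    → {clear(b), clear(f), holding(g), on(f,e), ontable(e)}
  through step 1 (unstack(g,b)): drop {clear(b), holding(g)}, keep {clear(f), on(f,e), ontable(e)}, require {clear(g), handempty, on(g,b)}
    → {clear(f), clear(g), handempty, on(f,e), on(g,b), ontable(e)}

== RESULT ==
["clear(f)", "clear(g)", "handempty", "on(f,e)", "on(g,b)", "ontable(e)"]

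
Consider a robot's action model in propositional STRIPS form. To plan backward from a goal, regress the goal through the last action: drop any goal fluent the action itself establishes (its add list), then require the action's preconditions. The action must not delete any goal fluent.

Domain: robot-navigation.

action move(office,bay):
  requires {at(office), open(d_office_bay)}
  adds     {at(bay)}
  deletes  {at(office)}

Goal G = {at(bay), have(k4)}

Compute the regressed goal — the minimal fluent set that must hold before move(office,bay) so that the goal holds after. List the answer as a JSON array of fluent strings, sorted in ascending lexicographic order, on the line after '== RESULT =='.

Compute (G \ add) ∪ pre:
  G ∩ del = {}  (empty — regression defined)
  G \ add = {at(bay), have(k4)} \ {at(bay)} = {have(k4)}
  ∪ pre   = {have(k4)} ∪ {at(office), open(d_office_bay)}
          = {at(office), have(k4), open(d_office_bay)}

== RESULT ==
["at(office)", "have(k4)", "open(d_office_bay)"]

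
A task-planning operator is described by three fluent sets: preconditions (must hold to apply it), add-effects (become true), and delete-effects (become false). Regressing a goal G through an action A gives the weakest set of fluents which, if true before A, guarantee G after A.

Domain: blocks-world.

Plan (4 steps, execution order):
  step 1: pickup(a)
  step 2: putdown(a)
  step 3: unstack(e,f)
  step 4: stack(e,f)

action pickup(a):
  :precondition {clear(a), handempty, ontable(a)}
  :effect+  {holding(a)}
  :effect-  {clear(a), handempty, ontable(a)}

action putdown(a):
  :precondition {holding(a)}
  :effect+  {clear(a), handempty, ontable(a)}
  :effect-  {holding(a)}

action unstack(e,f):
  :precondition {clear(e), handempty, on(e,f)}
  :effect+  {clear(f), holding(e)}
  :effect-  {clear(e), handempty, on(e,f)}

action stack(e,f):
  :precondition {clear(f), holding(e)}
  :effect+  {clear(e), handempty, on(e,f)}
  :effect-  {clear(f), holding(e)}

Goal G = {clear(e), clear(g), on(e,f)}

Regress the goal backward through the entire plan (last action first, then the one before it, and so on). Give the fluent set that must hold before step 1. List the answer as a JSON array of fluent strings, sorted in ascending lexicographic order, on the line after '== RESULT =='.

Regress step by step:
  through step 4 (stack(e,f)): drop {clear(e), on(e,f)}, keep {clear(g)}, require {clear(f), holding(e)}
    → {clear(f), clear(g), holding(e)}
  through step 3 (unstack(e,f)): drop {clear(f), holding(e)}, keep {clear(g)}, require {clear(e), handempty, on(e,f)}
    → {clear(e), clear(g), handempty, on(e,f)}
  through step 2 (putdown(a)): drop {handempty}, keep {clear(e), clear(g), on(e,f)}, require {holding(a)}
    → {clear(e), clear(g), holding(a), on(e,f)}
  through step 1 (pickup(a)): drop {holding(a)}, keep {clear(e), clear(g), on(e,f)}, require {clear(a), handempty, ontable(a)}
    → {clear(a), clear(e), clear(g), handempty, on(e,f), ontable(a)}

== RESULT ==
["clear(a)", "clear(e)", "clear(g)", "handempty", "on(e,f)", "ontable(a)"]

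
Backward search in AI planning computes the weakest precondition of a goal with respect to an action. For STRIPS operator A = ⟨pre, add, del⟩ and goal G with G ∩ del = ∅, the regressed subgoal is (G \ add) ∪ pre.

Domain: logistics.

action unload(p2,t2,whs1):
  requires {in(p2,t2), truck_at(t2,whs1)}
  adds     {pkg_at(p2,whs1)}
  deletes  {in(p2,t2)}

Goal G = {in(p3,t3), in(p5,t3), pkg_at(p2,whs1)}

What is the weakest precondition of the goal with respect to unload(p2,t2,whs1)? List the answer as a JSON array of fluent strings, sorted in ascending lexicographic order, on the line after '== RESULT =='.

Compute (G \ add) ∪ pre:
  G ∩ del = {}  (empty — regression defined)
  G \ add = {in(p3,t3), in(p5,t3), pkg_at(p2,whs1)} \ {pkg_at(p2,whs1)} = {in(p3,t3), in(p5,t3)}
  ∪ pre   = {in(p3,t3), in(p5,t3)} ∪ {in(p2,t2), truck_at(t2,whs1)}
          = {in(p2,t2), in(p3,t3), in(p5,t3), truck_at(t2,whs1)}

== RESULT ==
["in(p2,t2)", "in(p3,t3)", "in(p5,t3)", "truck_at(t2,whs1)"]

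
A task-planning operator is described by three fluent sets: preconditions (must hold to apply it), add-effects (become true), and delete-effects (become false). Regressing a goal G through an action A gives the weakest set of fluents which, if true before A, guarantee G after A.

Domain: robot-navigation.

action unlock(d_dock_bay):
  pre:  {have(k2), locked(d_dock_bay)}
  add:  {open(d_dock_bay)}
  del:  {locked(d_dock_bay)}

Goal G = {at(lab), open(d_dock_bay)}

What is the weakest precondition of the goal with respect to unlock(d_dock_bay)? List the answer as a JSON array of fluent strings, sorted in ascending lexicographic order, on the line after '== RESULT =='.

Regress:
  G ∩ del = {}  (empty — regression defined)
  G \ add = {at(lab), open(d_dock_bay)} \ {open(d_dock_bay)} = {at(lab)}
  ∪ pre   = {at(lab)} ∪ {have(k2), locked(d_dock_bay)}
          = {at(lab), have(k2), locked(d_dock_bay)}

== RESULT ==
["at(lab)", "have(k2)", "locked(d_dock_bay)"]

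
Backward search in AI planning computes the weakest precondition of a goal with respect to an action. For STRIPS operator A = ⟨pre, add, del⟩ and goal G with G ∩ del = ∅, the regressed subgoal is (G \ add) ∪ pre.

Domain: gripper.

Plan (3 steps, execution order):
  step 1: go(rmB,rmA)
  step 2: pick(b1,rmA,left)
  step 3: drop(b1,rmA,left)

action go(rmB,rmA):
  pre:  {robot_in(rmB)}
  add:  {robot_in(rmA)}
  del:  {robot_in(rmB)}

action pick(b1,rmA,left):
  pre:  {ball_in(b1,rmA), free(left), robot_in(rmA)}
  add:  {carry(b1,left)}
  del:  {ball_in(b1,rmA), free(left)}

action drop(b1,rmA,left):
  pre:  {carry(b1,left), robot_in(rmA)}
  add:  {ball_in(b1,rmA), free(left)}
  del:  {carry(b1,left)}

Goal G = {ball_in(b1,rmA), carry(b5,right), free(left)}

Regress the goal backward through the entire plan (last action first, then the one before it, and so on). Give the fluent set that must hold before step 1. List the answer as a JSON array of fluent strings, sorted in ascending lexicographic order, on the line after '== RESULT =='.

Regress step by step:
  through step 3 (drop(b1,rmA,left)): drop {ball_in(b1,rmA), free(left)}, keep {carry(b5,right)}, require {carry(b1,left), robot_in(rmA)}
    → {carry(b1,left), carry(b5,right), robot_in(rmA)}
  through step 2 (pick(b1,rmA,left)): drop {carry(b1,left)}, keep {carry(b5,right), robot_in(rmA)}, require {ball_in(b1,rmA), free(left), robot_in(rmA)}
    → {ball_in(b1,rmA), carry(b5,right), free(left), robot_in(rmA)}
  through step 1 (go(rmB,rmA)): drop {robot_in(rmA)}, keep {ball_in(b1,rmA), carry(b5,right), free(left)}, require {robot_in(rmB)}
    → {ball_in(b1,rmA), carry(b5,right), free(left), robot_in(rmB)}

== RESULT ==
["ball_in(b1,rmA)", "carry(b5,right)", "free(left)", "robot_in(rmB)"]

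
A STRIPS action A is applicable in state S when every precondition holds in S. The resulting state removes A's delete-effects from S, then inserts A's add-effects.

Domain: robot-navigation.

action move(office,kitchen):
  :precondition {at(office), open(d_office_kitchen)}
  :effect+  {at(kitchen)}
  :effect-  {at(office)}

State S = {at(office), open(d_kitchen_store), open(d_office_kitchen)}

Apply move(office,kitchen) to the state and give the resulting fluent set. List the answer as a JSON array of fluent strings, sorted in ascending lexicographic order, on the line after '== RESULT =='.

Progress:
  pre ⊆ S: {at(office), open(d_office_kitchen)} ⊆ S  — applicable
  S \ del = {open(d_kitchen_store), open(d_office_kitchen)}
  ∪ add   = {at(kitchen), open(d_kitchen_store), open(d_office_kitchen)}

== RESULT ==
["at(kitchen)", "open(d_kitchen_store)", "open(d_office_kitchen)"]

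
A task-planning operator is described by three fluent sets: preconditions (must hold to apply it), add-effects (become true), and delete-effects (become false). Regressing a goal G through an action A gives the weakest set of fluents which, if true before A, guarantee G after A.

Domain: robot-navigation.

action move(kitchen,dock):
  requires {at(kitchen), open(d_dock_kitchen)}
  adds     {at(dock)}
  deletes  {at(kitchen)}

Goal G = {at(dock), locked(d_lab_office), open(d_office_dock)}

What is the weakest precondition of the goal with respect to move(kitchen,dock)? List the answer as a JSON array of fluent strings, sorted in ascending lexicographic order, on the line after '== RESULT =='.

Regress:
  G ∩ del = {}  (empty — regression defined)
  G \ add = {at(dock), locked(d_lab_office), open(d_office_dock)} \ {at(dock)} = {locked(d_lab_office), open(d_office_dock)}
  ∪ pre   = {locked(d_lab_office), open(d_office_dock)} ∪ {at(kitchen), open(d_dock_kitchen)}
          = {at(kitchen), locked(d_lab_office), open(d_dock_kitchen), open(d_office_dock)}

== RESULT ==
["at(kitchen)", "locked(d_lab_office)", "open(d_dock_kitchen)", "open(d_office_dock)"]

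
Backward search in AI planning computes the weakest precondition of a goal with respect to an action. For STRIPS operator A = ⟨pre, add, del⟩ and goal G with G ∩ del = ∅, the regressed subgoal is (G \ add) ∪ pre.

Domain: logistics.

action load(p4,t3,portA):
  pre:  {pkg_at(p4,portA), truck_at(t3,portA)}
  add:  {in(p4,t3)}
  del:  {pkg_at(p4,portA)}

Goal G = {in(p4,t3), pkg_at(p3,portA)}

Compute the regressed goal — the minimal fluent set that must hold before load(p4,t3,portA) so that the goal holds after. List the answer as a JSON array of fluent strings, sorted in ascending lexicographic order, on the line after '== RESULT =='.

Compute (G \ add) ∪ pre:
  G ∩ del = {}  (empty — regression defined)
  G \ add = {in(p4,t3), pkg_at(p3,portA)} \ {in(p4,t3)} = {pkg_at(p3,portA)}
  ∪ pre   = {pkg_at(p3,portA)} ∪ {pkg_at(p4,portA), truck_at(t3,portA)}
          = {pkg_at(p3,portA), pkg_at(p4,portA), truck_at(t3,portA)}

== RESULT ==
["pkg_at(p3,portA)", "pkg_at(p4,portA)", "truck_at(t3,portA)"]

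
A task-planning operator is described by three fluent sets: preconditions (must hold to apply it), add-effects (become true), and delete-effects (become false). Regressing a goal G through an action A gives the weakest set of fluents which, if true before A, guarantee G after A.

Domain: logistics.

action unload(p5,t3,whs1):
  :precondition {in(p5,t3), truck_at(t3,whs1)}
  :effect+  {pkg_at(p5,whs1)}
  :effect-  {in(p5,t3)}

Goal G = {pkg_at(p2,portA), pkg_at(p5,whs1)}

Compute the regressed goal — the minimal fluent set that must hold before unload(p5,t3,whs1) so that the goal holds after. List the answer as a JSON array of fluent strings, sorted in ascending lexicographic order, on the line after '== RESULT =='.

Regress:
  G ∩ del = {}  (empty — regression defined)
  G \ add = {pkg_at(p2,portA), pkg_at(p5,whs1)} \ {pkg_at(p5,whs1)} = {pkg_at(p2,portA)}
  ∪ pre   = {pkg_at(p2,portA)} ∪ {in(p5,t3), truck_at(t3,whs1)}
          = {in(p5,t3), pkg_at(p2,portA), truck_at(t3,whs1)}

== RESULT ==
["in(p5,t3)", "pkg_at(p2,portA)", "truck_at(t3,whs1)"]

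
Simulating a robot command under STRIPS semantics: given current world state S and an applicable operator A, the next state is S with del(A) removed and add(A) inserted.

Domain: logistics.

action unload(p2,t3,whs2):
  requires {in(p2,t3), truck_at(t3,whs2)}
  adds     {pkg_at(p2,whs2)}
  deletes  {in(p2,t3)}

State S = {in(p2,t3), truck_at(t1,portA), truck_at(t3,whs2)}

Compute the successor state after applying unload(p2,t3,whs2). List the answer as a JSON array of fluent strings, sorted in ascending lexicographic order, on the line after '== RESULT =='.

Compute (S \ del) ∪ add:
  pre ⊆ S: {in(p2,t3), truck_at(t3,whs2)} ⊆ S  — applicable
  S \ del = {truck_at(t1,portA), truck_at(t3,whs2)}
  ∪ add   = {pkg_at(p2,whs2), truck_at(t1,portA), truck_at(t3,whs2)}

== RESULT ==
["pkg_at(p2,whs2)", "truck_at(t1,portA)", "truck_at(t3,whs2)"]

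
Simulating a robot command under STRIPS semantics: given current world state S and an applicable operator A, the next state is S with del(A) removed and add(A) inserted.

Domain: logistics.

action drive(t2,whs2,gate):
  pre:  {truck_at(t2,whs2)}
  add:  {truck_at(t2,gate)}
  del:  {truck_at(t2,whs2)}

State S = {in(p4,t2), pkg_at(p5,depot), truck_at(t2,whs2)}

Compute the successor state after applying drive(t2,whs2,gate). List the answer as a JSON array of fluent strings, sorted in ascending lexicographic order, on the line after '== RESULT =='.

Compute (S \ del) ∪ add:
  pre ⊆ S: {truck_at(t2,whs2)} ⊆ S  — applicable
  S \ del = {in(p4,t2), pkg_at(p5,depot)}
  ∪ add   = {in(p4,t2), pkg_at(p5,depot), truck_at(t2,gate)}

== RESULT ==
["in(p4,t2)", "pkg_at(p5,depot)", "truck_at(t2,gate)"]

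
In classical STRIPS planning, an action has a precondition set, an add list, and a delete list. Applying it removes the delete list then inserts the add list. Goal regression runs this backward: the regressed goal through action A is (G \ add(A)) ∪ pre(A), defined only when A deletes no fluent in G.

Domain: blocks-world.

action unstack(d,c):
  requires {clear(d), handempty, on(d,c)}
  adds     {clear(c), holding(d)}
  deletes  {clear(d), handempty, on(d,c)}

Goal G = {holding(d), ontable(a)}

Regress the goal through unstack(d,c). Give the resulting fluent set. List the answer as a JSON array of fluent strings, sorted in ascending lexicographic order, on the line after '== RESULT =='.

Compute (G \ add) ∪ pre:
  G ∩ del = {}  (empty — regression defined)
  G \ add = {holding(d), ontable(a)} \ {clear(c), holding(d)} = {ontable(a)}
  ∪ pre   = {ontable(a)} ∪ {clear(d), handempty, on(d,c)}
          = {clear(d), handempty, on(d,c), ontable(a)}

== RESULT ==
["clear(d)", "handempty", "on(d,c)", "ontable(a)"]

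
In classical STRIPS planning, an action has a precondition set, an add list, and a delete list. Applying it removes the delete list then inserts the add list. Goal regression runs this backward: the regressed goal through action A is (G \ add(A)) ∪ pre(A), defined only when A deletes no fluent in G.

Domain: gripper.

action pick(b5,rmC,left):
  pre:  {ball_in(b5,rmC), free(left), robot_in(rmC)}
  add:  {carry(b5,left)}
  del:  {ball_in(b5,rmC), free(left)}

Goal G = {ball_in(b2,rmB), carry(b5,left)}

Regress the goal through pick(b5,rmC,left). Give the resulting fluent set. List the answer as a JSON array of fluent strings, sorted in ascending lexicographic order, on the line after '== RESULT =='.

Compute (G \ add) ∪ pre:
  G ∩ del = {}  (empty — regression defined)
  G \ add = {ball_in(b2,rmB), carry(b5,left)} \ {carry(b5,left)} = {ball_in(b2,rmB)}
  ∪ pre   = {ball_in(b2,rmB)} ∪ {ball_in(b5,rmC), free(left), robot_in(rmC)}
          = {ball_in(b2,rmB), ball_in(b5,rmC), free(left), robot_in(rmC)}

== RESULT ==
["ball_in(b2,rmB)", "ball_in(b5,rmC)", "free(left)", "robot_in(rmC)"]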